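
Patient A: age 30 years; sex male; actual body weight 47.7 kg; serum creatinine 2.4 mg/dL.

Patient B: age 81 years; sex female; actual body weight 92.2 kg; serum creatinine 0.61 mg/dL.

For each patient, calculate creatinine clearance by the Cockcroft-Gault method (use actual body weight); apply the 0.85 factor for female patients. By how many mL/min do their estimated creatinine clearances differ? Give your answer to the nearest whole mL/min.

Patient A: CrCl = (140 − 30) × 47.7 / (72 × 2.4) = 5247.0 / 172.80 ≈ 30.4 mL/min
Patient B: CrCl = (140 − 81) × 92.2 / (72 × 0.61) × 0.85 = 5439.8 / 43.92 × 0.85 ≈ 105.3 mL/min
|30.4 − 105.3| = 74.9 mL/min

75 mL/min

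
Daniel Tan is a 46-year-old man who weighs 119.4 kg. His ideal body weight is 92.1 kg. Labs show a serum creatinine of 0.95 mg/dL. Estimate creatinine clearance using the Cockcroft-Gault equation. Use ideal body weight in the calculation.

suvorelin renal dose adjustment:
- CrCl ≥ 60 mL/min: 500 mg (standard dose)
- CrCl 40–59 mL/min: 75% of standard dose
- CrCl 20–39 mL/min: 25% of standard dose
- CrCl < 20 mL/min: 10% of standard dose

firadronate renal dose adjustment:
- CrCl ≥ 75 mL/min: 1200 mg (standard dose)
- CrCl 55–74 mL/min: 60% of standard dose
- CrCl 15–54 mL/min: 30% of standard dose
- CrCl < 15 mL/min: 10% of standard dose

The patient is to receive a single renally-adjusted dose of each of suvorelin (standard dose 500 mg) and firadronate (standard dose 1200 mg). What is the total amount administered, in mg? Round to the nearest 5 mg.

1700 mg

CrCl = (140 − 46) × 92.1 / (72 × 0.95) = 8657.4 / 68.40 ≈ 126.6 mL/min
CrCl ≈ 127 mL/min.
suvorelin: ≥ 60 mL/min → 100% of 500 mg = 500 mg.
firadronate: ≥ 75 mL/min → 100% of 1200 mg = 1200 mg.
Total = 500 + 1200 = 1700 mg.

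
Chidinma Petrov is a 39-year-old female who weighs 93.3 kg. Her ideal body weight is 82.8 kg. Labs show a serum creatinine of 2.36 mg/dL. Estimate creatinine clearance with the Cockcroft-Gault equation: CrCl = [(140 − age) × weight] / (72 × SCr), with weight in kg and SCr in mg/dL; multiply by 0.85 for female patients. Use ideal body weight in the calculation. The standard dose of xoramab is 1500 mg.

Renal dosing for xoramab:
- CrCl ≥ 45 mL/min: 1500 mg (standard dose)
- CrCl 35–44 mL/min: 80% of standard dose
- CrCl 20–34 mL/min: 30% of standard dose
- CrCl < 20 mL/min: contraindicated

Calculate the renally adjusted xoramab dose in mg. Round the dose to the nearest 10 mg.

CrCl = (140 − 39) × 82.8 / (72 × 2.36) × 0.85 = 8362.8 / 169.92 × 0.85 ≈ 41.8 mL/min
CrCl ≈ 42 mL/min → bracket 35–44 mL/min.
80% of 1500 mg = 1200 mg

1200 mg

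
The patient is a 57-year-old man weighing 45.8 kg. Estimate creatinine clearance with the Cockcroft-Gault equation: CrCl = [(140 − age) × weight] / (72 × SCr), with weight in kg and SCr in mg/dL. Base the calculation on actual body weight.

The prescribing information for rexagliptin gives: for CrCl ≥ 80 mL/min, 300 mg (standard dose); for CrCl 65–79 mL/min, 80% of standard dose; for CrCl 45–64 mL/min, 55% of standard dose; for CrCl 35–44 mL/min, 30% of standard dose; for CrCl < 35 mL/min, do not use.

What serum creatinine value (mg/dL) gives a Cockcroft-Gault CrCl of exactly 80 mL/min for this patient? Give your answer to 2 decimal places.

Standard dose requires CrCl ≥ 80 mL/min.
Set (140 − 57) × 45.8 / (72 × SCr) = 80
SCr = (140 − 57) × 45.8 / (72 × 80) = 0.660 mg/dL

0.66 mg/dL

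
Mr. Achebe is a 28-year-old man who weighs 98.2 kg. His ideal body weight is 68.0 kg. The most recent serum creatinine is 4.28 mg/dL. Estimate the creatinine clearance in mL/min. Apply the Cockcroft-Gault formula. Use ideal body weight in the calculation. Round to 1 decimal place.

CrCl = (140 − 28) × 68 / (72 × 4.28) = 7616.0 / 308.16 ≈ 24.7 mL/min

24.7 mL/min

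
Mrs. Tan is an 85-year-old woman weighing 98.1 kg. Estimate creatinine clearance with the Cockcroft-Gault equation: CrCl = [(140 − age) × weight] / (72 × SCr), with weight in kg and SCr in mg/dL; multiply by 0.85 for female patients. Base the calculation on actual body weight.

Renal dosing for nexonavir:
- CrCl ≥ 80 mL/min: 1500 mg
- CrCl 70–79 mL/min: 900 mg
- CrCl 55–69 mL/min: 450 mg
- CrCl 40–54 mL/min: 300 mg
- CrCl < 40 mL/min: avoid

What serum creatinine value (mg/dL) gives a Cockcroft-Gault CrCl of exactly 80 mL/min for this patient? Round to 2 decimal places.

Standard dose requires CrCl ≥ 80 mL/min.
Set (140 − 85) × 98.1 × 0.85 / (72 × SCr) = 80
SCr = (140 − 85) × 98.1 × 0.85 / (72 × 80) = 0.796 mg/dL

0.80 mg/dL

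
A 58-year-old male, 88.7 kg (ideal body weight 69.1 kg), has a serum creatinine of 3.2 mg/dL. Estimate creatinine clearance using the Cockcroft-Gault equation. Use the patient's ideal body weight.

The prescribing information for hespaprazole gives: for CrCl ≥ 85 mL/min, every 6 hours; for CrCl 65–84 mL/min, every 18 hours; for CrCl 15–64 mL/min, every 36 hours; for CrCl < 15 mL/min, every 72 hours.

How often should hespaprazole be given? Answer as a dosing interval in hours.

CrCl = (140 − 58) × 69.1 / (72 × 3.2) = 5666.2 / 230.40 ≈ 24.6 mL/min
CrCl ≈ 25 mL/min → bracket 15–64 mL/min → every 36 hours.

every 36 hours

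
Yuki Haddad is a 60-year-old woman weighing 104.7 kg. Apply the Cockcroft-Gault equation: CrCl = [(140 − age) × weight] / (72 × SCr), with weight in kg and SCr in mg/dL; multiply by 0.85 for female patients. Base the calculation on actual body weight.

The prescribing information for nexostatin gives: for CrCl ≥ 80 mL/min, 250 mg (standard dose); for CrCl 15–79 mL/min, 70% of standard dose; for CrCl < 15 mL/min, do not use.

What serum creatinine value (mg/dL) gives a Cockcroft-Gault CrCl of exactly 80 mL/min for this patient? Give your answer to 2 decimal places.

Standard dose requires CrCl ≥ 80 mL/min.
Set (140 − 60) × 104.7 × 0.85 / (72 × SCr) = 80
SCr = (140 − 60) × 104.7 × 0.85 / (72 × 80) = 1.236 mg/dL

1.24 mg/dL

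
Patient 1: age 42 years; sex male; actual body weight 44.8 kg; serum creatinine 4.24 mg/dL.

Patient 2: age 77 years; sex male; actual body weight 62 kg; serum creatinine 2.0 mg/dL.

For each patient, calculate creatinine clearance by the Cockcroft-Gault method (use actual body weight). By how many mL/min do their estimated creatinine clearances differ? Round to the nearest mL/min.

Patient 1: CrCl = (140 − 42) × 44.8 / (72 × 4.24) = 4390.4 / 305.28 ≈ 14.4 mL/min
Patient 2: CrCl = (140 − 77) × 62 / (72 × 2) = 3906.0 / 144.00 ≈ 27.1 mL/min
|14.4 − 27.1| = 12.7 mL/min

13 mL/min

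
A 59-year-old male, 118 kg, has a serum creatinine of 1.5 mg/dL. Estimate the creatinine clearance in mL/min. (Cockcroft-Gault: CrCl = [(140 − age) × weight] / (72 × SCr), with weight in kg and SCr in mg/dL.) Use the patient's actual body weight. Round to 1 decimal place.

CrCl = (140 − 59) × 118 / (72 × 1.5) = 9558.0 / 108.00 ≈ 88.5 mL/min

88.5 mL/min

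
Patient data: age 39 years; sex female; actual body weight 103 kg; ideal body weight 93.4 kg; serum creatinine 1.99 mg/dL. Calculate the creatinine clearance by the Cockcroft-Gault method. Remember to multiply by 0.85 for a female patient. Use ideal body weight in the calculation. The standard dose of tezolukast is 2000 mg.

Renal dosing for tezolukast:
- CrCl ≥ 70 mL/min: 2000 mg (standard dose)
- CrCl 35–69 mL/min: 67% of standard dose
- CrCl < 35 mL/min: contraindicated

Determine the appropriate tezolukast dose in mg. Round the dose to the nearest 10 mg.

1340 mg

CrCl = (140 − 39) × 93.4 / (72 × 1.99) × 0.85 = 9433.4 / 143.28 × 0.85 ≈ 56.0 mL/min
CrCl ≈ 56 mL/min → bracket 35–69 mL/min.
67% of 2000 mg = 1340 mg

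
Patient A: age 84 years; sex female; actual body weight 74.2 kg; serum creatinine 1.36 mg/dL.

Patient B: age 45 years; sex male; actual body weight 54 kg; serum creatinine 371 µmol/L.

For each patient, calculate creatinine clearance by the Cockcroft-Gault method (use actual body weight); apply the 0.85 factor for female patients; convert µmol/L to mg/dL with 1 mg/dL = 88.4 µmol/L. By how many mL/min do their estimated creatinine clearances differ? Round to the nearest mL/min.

19 mL/min

Patient A: CrCl = (140 − 84) × 74.2 / (72 × 1.36) × 0.85 = 4155.2 / 97.92 × 0.85 ≈ 36.1 mL/min
Patient B: SCr = 371 / 88.4 = 4.197 mg/dL
Patient B: CrCl = (140 − 45) × 54 / (72 × 4.197) = 5130.0 / 302.18 ≈ 17.0 mL/min
|36.1 − 17.0| = 19.1 mL/min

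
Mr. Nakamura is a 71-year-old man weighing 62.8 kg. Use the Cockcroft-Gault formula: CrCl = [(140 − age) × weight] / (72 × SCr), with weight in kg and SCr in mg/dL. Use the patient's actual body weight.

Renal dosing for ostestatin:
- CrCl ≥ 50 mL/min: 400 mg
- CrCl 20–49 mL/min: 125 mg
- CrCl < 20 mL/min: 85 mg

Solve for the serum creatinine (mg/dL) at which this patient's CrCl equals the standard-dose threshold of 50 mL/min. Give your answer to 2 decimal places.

1.20 mg/dL

Standard dose requires CrCl ≥ 50 mL/min.
Set (140 − 71) × 62.8 / (72 × SCr) = 50
SCr = (140 − 71) × 62.8 / (72 × 50) = 1.204 mg/dL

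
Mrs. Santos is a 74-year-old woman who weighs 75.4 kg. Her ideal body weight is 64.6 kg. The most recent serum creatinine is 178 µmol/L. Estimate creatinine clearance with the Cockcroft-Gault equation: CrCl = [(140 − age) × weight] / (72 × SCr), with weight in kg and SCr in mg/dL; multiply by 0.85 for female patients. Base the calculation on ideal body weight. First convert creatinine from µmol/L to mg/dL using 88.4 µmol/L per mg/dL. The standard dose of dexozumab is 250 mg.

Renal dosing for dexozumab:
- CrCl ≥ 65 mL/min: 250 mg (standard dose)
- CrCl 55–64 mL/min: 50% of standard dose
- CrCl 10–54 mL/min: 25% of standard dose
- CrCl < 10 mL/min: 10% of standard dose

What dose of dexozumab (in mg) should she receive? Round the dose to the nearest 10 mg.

60 mg

SCr = 178 / 88.4 = 2.014 mg/dL
CrCl = (140 − 74) × 64.6 / (72 × 2.014) × 0.85 = 4263.6 / 145.01 × 0.85 ≈ 25.0 mL/min
CrCl ≈ 25 mL/min → bracket 10–54 mL/min.
25% of 250 mg = 62.5 mg → 60 mg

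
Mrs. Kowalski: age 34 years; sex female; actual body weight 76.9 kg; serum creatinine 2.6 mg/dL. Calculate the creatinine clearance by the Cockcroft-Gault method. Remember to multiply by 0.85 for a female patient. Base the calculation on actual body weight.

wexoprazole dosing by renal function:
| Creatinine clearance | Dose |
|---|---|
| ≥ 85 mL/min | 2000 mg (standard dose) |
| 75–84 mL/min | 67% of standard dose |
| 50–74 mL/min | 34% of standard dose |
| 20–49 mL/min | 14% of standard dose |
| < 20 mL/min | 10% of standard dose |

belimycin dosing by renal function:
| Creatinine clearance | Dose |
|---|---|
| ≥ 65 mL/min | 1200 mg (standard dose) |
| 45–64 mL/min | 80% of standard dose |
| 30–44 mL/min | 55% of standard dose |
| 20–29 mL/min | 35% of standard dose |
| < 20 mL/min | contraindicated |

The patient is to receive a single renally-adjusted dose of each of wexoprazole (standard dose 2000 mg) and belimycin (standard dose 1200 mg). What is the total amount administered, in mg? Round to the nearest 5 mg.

CrCl = (140 − 34) × 76.9 / (72 × 2.6) × 0.85 = 8151.4 / 187.20 × 0.85 ≈ 37.0 mL/min
CrCl ≈ 37 mL/min.
wexoprazole: 20–49 mL/min → 14% of 2000 mg = 280 mg.
belimycin: 30–44 mL/min → 55% of 1200 mg = 660 mg.
Total = 280 + 660 = 940 mg.

940 mg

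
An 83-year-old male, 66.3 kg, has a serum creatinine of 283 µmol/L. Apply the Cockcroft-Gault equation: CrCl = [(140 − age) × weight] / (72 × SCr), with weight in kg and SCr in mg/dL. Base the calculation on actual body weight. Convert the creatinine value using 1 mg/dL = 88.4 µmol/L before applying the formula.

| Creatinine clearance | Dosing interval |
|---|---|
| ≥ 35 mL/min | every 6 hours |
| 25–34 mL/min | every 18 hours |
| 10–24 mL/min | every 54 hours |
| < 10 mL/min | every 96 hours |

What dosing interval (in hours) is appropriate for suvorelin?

every 54 hours

SCr = 283 / 88.4 = 3.201 mg/dL
CrCl = (140 − 83) × 66.3 / (72 × 3.201) = 3779.1 / 230.47 ≈ 16.4 mL/min
CrCl ≈ 16 mL/min → bracket 10–24 mL/min → every 54 hours.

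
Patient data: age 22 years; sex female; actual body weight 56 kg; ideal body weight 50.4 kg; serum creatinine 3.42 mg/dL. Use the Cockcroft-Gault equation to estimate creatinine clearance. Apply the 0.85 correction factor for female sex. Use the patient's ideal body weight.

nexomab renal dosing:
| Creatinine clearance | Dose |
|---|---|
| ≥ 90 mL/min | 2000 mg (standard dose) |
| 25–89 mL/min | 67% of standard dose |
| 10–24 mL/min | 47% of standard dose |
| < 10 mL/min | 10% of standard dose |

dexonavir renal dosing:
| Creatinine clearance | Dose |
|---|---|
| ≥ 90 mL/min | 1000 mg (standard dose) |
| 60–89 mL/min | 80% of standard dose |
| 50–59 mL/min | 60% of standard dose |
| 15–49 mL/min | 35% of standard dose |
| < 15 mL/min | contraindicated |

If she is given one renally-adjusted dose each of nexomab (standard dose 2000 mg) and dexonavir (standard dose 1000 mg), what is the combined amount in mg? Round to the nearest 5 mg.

1290 mg

CrCl = (140 − 22) × 50.4 / (72 × 3.42) × 0.85 = 5947.2 / 246.24 × 0.85 ≈ 20.5 mL/min
CrCl ≈ 21 mL/min.
nexomab: 10–24 mL/min → 47% of 2000 mg = 940 mg.
dexonavir: 15–49 mL/min → 35% of 1000 mg = 350 mg.
Total = 940 + 350 = 1290 mg.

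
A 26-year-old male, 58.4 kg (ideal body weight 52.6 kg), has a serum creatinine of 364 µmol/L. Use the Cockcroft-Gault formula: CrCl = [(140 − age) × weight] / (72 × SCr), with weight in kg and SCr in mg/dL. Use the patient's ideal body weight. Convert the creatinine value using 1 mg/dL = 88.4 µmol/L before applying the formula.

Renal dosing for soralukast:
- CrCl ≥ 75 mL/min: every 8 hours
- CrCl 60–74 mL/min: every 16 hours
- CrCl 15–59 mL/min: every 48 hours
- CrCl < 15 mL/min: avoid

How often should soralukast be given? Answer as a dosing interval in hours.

every 48 hours

SCr = 364 / 88.4 = 4.118 mg/dL
CrCl = (140 − 26) × 52.6 / (72 × 4.118) = 5996.4 / 296.50 ≈ 20.2 mL/min
CrCl ≈ 20 mL/min → bracket 15–59 mL/min → every 48 hours.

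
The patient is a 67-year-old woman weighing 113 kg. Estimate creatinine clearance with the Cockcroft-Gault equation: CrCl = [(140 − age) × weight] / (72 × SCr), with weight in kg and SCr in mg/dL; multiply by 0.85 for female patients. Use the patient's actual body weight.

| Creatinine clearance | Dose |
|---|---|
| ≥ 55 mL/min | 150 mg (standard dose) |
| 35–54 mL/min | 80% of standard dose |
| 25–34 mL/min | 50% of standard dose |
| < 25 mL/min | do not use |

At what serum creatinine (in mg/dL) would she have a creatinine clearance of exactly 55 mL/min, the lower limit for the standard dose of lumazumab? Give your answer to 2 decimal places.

1.77 mg/dL

Standard dose requires CrCl ≥ 55 mL/min.
Set (140 − 67) × 113 × 0.85 / (72 × SCr) = 55
SCr = (140 − 67) × 113 × 0.85 / (72 × 55) = 1.771 mg/dL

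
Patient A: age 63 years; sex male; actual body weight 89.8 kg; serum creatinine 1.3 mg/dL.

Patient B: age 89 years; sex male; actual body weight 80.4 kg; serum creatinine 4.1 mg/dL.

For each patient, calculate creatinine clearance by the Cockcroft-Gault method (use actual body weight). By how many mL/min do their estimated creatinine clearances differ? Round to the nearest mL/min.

60 mL/min

Patient A: CrCl = (140 − 63) × 89.8 / (72 × 1.3) = 6914.6 / 93.60 ≈ 73.9 mL/min
Patient B: CrCl = (140 − 89) × 80.4 / (72 × 4.1) = 4100.4 / 295.20 ≈ 13.9 mL/min
|73.9 − 13.9| = 60.0 mL/min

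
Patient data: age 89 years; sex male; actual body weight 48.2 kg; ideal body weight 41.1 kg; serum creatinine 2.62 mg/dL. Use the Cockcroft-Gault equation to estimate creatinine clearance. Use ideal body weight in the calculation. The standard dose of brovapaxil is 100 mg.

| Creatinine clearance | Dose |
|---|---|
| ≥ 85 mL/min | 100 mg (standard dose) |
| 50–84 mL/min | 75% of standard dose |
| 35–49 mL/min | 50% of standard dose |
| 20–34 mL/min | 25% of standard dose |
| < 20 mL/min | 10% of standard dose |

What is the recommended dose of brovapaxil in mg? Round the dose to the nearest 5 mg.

10 mg

CrCl = (140 − 89) × 41.1 / (72 × 2.62) = 2096.1 / 188.64 ≈ 11.1 mL/min
CrCl ≈ 11 mL/min → bracket < 20 mL/min.
10% of 100 mg = 10 mg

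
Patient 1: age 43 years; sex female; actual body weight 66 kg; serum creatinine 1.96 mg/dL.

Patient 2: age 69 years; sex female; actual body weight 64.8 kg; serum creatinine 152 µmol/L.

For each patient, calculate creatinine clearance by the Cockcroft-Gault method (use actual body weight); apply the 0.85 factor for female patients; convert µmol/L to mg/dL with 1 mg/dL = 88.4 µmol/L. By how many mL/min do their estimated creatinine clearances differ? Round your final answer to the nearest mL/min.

Patient 1: CrCl = (140 − 43) × 66 / (72 × 1.96) × 0.85 = 6402.0 / 141.12 × 0.85 ≈ 38.6 mL/min
Patient 2: SCr = 152 / 88.4 = 1.719 mg/dL
Patient 2: CrCl = (140 − 69) × 64.8 / (72 × 1.719) × 0.85 = 4600.8 / 123.77 × 0.85 ≈ 31.6 mL/min
|38.6 − 31.6| = 7.0 mL/min

7 mL/min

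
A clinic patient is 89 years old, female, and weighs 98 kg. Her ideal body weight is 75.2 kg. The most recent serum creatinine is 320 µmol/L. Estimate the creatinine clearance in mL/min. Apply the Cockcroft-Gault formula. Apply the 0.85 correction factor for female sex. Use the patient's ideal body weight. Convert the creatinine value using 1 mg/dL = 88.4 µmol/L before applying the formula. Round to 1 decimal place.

12.5 mL/min

SCr = 320 / 88.4 = 3.62 mg/dL
CrCl = (140 − 89) × 75.2 / (72 × 3.62) × 0.85 = 3835.2 / 260.64 × 0.85 ≈ 12.5 mL/min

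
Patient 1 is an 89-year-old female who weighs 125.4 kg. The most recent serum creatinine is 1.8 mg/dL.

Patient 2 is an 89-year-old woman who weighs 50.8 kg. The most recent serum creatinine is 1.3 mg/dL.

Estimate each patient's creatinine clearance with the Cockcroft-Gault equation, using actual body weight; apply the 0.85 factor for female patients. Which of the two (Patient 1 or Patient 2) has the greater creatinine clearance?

Patient 1

Patient 1: CrCl = (140 − 89) × 125.4 / (72 × 1.8) × 0.85 = 6395.4 / 129.60 × 0.85 ≈ 41.9 mL/min
Patient 2: CrCl = (140 − 89) × 50.8 / (72 × 1.3) × 0.85 = 2590.8 / 93.60 × 0.85 ≈ 23.5 mL/min
41.9 vs 23.5 mL/min → Patient 1 is higher.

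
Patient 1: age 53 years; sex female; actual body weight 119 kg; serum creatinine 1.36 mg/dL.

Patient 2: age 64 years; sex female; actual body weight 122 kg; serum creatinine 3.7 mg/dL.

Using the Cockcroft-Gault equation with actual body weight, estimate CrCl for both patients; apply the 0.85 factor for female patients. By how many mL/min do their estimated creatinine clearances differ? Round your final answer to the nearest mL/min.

Patient 1: CrCl = (140 − 53) × 119 / (72 × 1.36) × 0.85 = 10353.0 / 97.92 × 0.85 ≈ 89.9 mL/min
Patient 2: CrCl = (140 − 64) × 122 / (72 × 3.7) × 0.85 = 9272.0 / 266.40 × 0.85 ≈ 29.6 mL/min
|89.9 − 29.6| = 60.3 mL/min

60 mL/min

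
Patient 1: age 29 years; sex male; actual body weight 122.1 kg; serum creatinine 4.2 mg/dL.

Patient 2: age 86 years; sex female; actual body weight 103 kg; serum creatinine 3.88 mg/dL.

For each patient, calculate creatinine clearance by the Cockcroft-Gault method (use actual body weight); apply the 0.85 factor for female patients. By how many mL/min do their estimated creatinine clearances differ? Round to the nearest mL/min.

Patient 1: CrCl = (140 − 29) × 122.1 / (72 × 4.2) = 13553.1 / 302.40 ≈ 44.8 mL/min
Patient 2: CrCl = (140 − 86) × 103 / (72 × 3.88) × 0.85 = 5562.0 / 279.36 × 0.85 ≈ 16.9 mL/min
|44.8 − 16.9| = 27.9 mL/min

28 mL/min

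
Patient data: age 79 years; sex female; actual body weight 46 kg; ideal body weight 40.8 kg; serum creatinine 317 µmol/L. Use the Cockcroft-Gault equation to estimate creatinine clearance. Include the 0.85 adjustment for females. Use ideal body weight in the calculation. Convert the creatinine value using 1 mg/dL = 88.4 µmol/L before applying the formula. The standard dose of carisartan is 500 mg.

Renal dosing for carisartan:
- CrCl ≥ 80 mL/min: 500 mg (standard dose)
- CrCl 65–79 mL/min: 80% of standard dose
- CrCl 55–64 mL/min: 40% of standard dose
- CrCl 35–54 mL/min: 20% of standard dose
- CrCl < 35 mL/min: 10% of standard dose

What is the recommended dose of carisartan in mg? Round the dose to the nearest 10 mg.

SCr = 317 / 88.4 = 3.586 mg/dL
CrCl = (140 − 79) × 40.8 / (72 × 3.586) × 0.85 = 2488.8 / 258.19 × 0.85 ≈ 8.2 mL/min
CrCl ≈ 8 mL/min → bracket < 35 mL/min.
10% of 500 mg = 50 mg

50 mg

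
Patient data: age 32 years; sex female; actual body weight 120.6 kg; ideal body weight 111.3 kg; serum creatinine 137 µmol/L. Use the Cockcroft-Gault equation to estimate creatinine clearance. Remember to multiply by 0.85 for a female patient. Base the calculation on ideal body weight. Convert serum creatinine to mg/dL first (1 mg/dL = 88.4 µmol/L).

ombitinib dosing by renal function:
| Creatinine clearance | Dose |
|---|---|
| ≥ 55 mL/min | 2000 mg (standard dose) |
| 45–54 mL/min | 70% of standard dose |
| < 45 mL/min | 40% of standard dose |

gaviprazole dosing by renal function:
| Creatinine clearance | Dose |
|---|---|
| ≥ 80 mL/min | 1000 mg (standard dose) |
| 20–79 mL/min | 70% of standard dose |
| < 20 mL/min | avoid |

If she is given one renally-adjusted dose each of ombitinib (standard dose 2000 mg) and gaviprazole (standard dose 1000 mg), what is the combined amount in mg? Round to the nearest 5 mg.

SCr = 137 / 88.4 = 1.55 mg/dL
CrCl = (140 − 32) × 111.3 / (72 × 1.55) × 0.85 = 12020.4 / 111.60 × 0.85 ≈ 91.6 mL/min
CrCl ≈ 92 mL/min.
ombitinib: ≥ 55 mL/min → 100% of 2000 mg = 2000 mg.
gaviprazole: ≥ 80 mL/min → 100% of 1000 mg = 1000 mg.
Total = 2000 + 1000 = 3000 mg.

3000 mg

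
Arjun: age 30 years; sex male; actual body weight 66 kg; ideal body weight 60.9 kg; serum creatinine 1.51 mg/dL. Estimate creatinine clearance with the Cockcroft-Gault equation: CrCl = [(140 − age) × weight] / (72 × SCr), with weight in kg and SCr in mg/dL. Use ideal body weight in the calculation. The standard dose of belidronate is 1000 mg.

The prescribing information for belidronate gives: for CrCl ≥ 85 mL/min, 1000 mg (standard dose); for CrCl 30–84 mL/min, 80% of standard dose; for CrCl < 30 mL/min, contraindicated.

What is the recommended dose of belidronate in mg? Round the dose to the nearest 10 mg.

CrCl = (140 − 30) × 60.9 / (72 × 1.51) = 6699.0 / 108.72 ≈ 61.6 mL/min
CrCl ≈ 62 mL/min → bracket 30–84 mL/min.
80% of 1000 mg = 800 mg

800 mg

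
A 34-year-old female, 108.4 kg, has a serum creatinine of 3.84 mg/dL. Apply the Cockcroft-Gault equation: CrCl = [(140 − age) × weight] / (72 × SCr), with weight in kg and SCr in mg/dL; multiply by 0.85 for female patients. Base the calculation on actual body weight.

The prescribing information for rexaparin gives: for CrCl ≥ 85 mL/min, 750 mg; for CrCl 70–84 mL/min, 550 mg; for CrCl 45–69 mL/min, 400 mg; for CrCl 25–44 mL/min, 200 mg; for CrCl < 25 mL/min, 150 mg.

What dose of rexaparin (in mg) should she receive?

CrCl = (140 − 34) × 108.4 / (72 × 3.84) × 0.85 = 11490.4 / 276.48 × 0.85 ≈ 35.3 mL/min
CrCl ≈ 35 mL/min → bracket 25–44 mL/min.
Dose for this bracket: 200 mg.

200 mg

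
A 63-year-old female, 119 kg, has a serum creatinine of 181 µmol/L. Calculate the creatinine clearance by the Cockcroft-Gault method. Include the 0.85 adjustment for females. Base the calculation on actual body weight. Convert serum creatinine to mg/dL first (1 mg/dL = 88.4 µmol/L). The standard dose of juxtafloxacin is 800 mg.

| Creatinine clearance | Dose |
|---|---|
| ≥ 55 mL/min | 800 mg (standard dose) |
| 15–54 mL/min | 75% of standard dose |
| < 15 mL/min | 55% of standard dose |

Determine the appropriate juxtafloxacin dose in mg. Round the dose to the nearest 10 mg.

600 mg

SCr = 181 / 88.4 = 2.048 mg/dL
CrCl = (140 − 63) × 119 / (72 × 2.048) × 0.85 = 9163.0 / 147.46 × 0.85 ≈ 52.8 mL/min
CrCl ≈ 53 mL/min → bracket 15–54 mL/min.
75% of 800 mg = 600 mg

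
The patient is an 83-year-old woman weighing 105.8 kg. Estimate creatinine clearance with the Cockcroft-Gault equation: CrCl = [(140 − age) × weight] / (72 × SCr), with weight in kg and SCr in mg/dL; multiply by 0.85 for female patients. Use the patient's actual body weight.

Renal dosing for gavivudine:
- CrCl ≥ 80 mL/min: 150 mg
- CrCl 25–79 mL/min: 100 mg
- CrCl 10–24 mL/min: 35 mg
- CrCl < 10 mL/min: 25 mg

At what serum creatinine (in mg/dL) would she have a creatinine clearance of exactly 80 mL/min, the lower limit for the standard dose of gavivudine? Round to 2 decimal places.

0.89 mg/dL

Standard dose requires CrCl ≥ 80 mL/min.
Set (140 − 83) × 105.8 × 0.85 / (72 × SCr) = 80
SCr = (140 − 83) × 105.8 × 0.85 / (72 × 80) = 0.890 mg/dL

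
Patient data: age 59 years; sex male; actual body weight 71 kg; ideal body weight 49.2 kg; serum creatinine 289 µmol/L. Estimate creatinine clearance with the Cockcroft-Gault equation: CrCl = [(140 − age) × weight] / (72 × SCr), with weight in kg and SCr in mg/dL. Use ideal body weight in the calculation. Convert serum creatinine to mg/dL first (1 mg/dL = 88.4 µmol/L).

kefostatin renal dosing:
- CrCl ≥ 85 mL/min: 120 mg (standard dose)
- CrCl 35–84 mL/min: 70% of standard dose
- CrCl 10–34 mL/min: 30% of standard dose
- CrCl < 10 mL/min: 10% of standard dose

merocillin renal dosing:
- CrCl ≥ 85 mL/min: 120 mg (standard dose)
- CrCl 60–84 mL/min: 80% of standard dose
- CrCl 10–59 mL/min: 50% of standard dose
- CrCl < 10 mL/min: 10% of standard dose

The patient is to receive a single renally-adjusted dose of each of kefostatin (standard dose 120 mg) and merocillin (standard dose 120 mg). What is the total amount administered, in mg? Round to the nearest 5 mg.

95 mg

SCr = 289 / 88.4 = 3.269 mg/dL
CrCl = (140 − 59) × 49.2 / (72 × 3.269) = 3985.2 / 235.37 ≈ 16.9 mL/min
CrCl ≈ 17 mL/min.
kefostatin: 10–34 mL/min → 30% of 120 mg = 36 mg.
merocillin: 10–59 mL/min → 50% of 120 mg = 60 mg.
Total = 36 + 60 = 96 mg.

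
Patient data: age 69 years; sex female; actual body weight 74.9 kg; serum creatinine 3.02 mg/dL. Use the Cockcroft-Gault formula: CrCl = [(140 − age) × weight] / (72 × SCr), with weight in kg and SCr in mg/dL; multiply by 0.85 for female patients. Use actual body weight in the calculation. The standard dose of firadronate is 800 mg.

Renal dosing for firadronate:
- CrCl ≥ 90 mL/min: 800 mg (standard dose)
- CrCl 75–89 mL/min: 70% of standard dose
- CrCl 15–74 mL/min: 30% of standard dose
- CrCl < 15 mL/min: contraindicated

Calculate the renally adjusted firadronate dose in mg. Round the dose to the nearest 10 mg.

240 mg

CrCl = (140 − 69) × 74.9 / (72 × 3.02) × 0.85 = 5317.9 / 217.44 × 0.85 ≈ 20.8 mL/min
CrCl ≈ 21 mL/min → bracket 15–74 mL/min.
30% of 800 mg = 240 mg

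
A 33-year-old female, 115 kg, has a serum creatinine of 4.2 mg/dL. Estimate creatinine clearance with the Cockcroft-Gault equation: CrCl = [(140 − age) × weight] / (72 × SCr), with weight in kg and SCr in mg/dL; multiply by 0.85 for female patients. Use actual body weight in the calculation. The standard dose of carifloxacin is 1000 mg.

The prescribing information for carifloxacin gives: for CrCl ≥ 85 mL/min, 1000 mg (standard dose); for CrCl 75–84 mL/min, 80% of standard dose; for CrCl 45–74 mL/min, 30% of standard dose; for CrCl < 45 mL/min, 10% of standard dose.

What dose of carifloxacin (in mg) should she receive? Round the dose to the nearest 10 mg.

100 mg

CrCl = (140 − 33) × 115 / (72 × 4.2) × 0.85 = 12305.0 / 302.40 × 0.85 ≈ 34.6 mL/min
CrCl ≈ 35 mL/min → bracket < 45 mL/min.
10% of 1000 mg = 100 mg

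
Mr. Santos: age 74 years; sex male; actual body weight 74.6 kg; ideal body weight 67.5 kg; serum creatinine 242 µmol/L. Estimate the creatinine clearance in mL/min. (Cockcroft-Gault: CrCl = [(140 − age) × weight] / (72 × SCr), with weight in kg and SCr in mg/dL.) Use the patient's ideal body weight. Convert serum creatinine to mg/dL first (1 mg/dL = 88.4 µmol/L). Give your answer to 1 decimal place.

SCr = 242 / 88.4 = 2.738 mg/dL
CrCl = (140 − 74) × 67.5 / (72 × 2.738) = 4455.0 / 197.14 ≈ 22.6 mL/min

22.6 mL/min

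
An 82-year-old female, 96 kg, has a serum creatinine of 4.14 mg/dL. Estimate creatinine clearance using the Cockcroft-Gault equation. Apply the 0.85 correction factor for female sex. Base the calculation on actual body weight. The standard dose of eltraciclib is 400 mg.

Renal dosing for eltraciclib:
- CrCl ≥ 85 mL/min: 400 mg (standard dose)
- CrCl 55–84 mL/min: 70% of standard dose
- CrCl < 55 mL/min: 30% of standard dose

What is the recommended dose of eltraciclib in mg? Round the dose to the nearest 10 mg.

120 mg

CrCl = (140 − 82) × 96 / (72 × 4.14) × 0.85 = 5568.0 / 298.08 × 0.85 ≈ 15.9 mL/min
CrCl ≈ 16 mL/min → bracket < 55 mL/min.
30% of 400 mg = 120 mg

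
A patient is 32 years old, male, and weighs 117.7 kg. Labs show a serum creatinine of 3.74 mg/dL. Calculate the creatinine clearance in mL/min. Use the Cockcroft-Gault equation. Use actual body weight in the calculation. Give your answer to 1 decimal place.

47.2 mL/min

CrCl = (140 − 32) × 117.7 / (72 × 3.74) = 12711.6 / 269.28 ≈ 47.2 mL/min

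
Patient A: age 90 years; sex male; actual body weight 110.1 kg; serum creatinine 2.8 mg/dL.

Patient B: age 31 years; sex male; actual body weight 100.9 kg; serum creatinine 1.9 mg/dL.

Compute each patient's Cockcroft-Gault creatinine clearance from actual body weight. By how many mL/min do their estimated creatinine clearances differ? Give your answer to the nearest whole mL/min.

Patient A: CrCl = (140 − 90) × 110.1 / (72 × 2.8) = 5505.0 / 201.60 ≈ 27.3 mL/min
Patient B: CrCl = (140 − 31) × 100.9 / (72 × 1.9) = 10998.1 / 136.80 ≈ 80.4 mL/min
|27.3 − 80.4| = 53.1 mL/min

53 mL/min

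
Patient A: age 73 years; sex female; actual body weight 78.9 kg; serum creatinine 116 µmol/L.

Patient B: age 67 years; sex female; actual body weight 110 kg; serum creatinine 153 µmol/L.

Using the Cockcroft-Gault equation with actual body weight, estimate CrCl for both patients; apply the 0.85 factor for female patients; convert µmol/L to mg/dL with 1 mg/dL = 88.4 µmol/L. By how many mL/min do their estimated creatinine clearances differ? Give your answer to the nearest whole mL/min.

7 mL/min

Patient A: SCr = 116 / 88.4 = 1.312 mg/dL
Patient A: CrCl = (140 − 73) × 78.9 / (72 × 1.312) × 0.85 = 5286.3 / 94.46 × 0.85 ≈ 47.6 mL/min
Patient B: SCr = 153 / 88.4 = 1.731 mg/dL
Patient B: CrCl = (140 − 67) × 110 / (72 × 1.731) × 0.85 = 8030.0 / 124.63 × 0.85 ≈ 54.8 mL/min
|47.6 − 54.8| = 7.2 mL/min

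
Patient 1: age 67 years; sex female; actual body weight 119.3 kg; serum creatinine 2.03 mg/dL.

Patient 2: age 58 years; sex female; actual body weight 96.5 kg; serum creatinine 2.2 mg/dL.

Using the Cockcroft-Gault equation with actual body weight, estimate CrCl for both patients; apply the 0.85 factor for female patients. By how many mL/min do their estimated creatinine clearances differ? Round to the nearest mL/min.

8 mL/min

Patient 1: CrCl = (140 − 67) × 119.3 / (72 × 2.03) × 0.85 = 8708.9 / 146.16 × 0.85 ≈ 50.6 mL/min
Patient 2: CrCl = (140 − 58) × 96.5 / (72 × 2.2) × 0.85 = 7913.0 / 158.40 × 0.85 ≈ 42.5 mL/min
|50.6 − 42.5| = 8.1 mL/min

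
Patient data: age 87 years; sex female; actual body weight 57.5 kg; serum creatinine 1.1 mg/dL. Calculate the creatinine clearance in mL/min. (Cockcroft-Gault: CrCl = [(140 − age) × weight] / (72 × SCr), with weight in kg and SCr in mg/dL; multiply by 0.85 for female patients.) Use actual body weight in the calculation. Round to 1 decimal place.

32.7 mL/min

CrCl = (140 − 87) × 57.5 / (72 × 1.1) × 0.85 = 3047.5 / 79.20 × 0.85 ≈ 32.7 mL/min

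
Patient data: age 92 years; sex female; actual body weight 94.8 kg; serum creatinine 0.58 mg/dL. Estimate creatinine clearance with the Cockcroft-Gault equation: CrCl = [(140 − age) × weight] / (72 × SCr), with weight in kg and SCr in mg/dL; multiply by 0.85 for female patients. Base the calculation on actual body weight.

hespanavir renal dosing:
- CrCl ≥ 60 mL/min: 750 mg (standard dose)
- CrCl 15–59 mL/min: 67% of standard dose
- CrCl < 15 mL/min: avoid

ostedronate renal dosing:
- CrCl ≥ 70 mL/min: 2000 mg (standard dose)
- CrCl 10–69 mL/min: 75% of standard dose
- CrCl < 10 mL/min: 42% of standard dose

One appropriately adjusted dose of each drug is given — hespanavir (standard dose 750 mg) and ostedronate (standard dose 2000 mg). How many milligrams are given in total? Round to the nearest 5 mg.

2750 mg

CrCl = (140 − 92) × 94.8 / (72 × 0.58) × 0.85 = 4550.4 / 41.76 × 0.85 ≈ 92.6 mL/min
CrCl ≈ 93 mL/min.
hespanavir: ≥ 60 mL/min → 100% of 750 mg = 750 mg.
ostedronate: ≥ 70 mL/min → 100% of 2000 mg = 2000 mg.
Total = 750 + 2000 = 2750 mg.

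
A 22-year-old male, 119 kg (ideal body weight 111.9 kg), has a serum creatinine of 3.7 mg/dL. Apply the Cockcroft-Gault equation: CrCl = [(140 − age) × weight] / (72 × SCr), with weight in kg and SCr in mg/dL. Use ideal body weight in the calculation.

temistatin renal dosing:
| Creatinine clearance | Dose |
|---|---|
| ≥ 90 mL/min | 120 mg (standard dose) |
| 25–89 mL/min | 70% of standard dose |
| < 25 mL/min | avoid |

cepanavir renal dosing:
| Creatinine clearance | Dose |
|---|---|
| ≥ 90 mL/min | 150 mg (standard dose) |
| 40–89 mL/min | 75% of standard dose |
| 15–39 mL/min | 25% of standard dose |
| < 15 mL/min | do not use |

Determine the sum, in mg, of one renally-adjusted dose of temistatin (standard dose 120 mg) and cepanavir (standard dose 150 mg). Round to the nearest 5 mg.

195 mg

CrCl = (140 − 22) × 111.9 / (72 × 3.7) = 13204.2 / 266.40 ≈ 49.6 mL/min
CrCl ≈ 50 mL/min.
temistatin: 25–89 mL/min → 70% of 120 mg = 84 mg.
cepanavir: 40–89 mL/min → 75% of 150 mg = 112.5 mg.
Total = 84 + 112.5 = 196.5 mg.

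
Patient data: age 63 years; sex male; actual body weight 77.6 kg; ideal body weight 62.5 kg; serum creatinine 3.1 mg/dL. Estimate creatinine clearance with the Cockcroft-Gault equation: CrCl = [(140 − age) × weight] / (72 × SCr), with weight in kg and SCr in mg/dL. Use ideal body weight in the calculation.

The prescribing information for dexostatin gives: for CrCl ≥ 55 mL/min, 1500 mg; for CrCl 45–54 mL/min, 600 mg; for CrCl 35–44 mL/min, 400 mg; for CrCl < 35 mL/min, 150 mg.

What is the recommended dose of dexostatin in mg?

CrCl = (140 − 63) × 62.5 / (72 × 3.1) = 4812.5 / 223.20 ≈ 21.6 mL/min
CrCl ≈ 22 mL/min → bracket < 35 mL/min.
Dose for this bracket: 150 mg.

150 mg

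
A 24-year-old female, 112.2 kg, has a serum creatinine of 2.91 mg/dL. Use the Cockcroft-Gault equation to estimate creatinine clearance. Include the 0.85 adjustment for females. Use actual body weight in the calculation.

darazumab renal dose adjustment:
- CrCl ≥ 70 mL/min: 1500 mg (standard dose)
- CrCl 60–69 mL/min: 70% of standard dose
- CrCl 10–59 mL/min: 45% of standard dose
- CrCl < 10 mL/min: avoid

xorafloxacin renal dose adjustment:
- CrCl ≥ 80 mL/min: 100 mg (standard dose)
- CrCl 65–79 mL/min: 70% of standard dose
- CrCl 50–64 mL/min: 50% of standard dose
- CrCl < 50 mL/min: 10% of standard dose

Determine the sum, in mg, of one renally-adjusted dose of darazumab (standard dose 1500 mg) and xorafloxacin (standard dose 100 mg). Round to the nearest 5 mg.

CrCl = (140 − 24) × 112.2 / (72 × 2.91) × 0.85 = 13015.2 / 209.52 × 0.85 ≈ 52.8 mL/min
CrCl ≈ 53 mL/min.
darazumab: 10–59 mL/min → 45% of 1500 mg = 675 mg.
xorafloxacin: 50–64 mL/min → 50% of 100 mg = 50 mg.
Total = 675 + 50 = 725 mg.

725 mg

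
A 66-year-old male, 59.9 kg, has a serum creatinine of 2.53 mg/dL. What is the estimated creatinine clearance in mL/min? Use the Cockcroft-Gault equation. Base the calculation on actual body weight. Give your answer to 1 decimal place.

24.3 mL/min

CrCl = (140 − 66) × 59.9 / (72 × 2.53) = 4432.6 / 182.16 ≈ 24.3 mL/min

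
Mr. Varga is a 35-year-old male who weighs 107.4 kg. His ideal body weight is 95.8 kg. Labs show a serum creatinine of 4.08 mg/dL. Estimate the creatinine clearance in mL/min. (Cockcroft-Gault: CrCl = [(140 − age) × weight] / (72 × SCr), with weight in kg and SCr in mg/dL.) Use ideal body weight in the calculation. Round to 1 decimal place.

CrCl = (140 − 35) × 95.8 / (72 × 4.08) = 10059.0 / 293.76 ≈ 34.2 mL/min

34.2 mL/min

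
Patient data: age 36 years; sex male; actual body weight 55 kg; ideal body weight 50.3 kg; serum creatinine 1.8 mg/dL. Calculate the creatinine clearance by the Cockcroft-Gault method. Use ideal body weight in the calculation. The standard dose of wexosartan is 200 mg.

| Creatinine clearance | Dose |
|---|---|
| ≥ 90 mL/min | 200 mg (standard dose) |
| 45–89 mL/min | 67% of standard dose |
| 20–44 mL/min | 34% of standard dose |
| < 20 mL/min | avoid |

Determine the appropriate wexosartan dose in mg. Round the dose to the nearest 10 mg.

70 mg

CrCl = (140 − 36) × 50.3 / (72 × 1.8) = 5231.2 / 129.60 ≈ 40.4 mL/min
CrCl ≈ 40 mL/min → bracket 20–44 mL/min.
34% of 200 mg = 68 mg → 70 mg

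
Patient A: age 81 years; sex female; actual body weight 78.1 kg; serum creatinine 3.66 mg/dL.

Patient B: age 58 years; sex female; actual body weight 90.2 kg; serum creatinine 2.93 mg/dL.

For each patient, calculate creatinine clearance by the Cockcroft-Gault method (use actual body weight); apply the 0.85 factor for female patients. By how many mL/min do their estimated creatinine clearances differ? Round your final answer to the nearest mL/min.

15 mL/min

Patient A: CrCl = (140 − 81) × 78.1 / (72 × 3.66) × 0.85 = 4607.9 / 263.52 × 0.85 ≈ 14.9 mL/min
Patient B: CrCl = (140 − 58) × 90.2 / (72 × 2.93) × 0.85 = 7396.4 / 210.96 × 0.85 ≈ 29.8 mL/min
|14.9 − 29.8| = 14.9 mL/min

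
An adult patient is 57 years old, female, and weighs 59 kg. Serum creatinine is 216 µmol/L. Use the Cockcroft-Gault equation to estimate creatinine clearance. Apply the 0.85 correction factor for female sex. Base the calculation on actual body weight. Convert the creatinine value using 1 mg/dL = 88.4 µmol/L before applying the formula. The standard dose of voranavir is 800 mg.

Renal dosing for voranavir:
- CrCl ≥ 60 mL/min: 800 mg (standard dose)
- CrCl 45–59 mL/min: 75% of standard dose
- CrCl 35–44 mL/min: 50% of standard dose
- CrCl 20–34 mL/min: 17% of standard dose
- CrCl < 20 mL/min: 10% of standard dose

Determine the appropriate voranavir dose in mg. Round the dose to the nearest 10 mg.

SCr = 216 / 88.4 = 2.443 mg/dL
CrCl = (140 − 57) × 59 / (72 × 2.443) × 0.85 = 4897.0 / 175.90 × 0.85 ≈ 23.7 mL/min
CrCl ≈ 24 mL/min → bracket 20–34 mL/min.
17% of 800 mg = 136 mg → 140 mg

140 mg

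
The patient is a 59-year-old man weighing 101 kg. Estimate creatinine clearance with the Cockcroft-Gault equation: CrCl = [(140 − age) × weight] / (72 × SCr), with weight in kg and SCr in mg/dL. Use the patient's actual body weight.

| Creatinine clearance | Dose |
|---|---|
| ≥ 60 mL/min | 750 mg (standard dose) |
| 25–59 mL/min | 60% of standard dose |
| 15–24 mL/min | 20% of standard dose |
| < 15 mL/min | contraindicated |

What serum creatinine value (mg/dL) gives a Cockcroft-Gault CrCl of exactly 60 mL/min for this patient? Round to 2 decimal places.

Standard dose requires CrCl ≥ 60 mL/min.
Set (140 − 59) × 101 / (72 × SCr) = 60
SCr = (140 − 59) × 101 / (72 × 60) = 1.894 mg/dL

1.89 mg/dL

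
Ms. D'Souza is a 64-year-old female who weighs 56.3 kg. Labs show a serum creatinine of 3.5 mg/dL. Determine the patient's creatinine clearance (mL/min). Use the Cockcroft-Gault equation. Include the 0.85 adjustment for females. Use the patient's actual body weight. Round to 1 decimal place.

14.4 mL/min

CrCl = (140 − 64) × 56.3 / (72 × 3.5) × 0.85 = 4278.8 / 252.00 × 0.85 ≈ 14.4 mL/min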